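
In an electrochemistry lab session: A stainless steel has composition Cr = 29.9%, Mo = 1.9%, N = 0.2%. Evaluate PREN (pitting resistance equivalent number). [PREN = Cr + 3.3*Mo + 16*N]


Apply the PREN formula: PREN = Cr + 3.3*Mo + 16*N
PREN = 29.9 + 3.3*1.9 + 16*0.2
PREN = 29.9 + 6.27 + 3.2 = 39.37

39.37


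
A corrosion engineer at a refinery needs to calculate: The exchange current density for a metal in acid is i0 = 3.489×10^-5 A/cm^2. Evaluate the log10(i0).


i0 = 3.489×10^-5 A/cm^2
log10(i0) = -4.457

-4.457


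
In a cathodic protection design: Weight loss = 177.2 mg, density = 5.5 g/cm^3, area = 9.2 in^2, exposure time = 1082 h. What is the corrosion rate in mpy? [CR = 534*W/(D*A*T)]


Apply the mpy weight-loss relation: CR = 534 * W / (D * A * T)
Numerator: 534 * 177.2 = 94624.8
Denominator: 5.5 * 9.2 * 1082 = 54749.2
CR = 94624.8 / 54749.2 = 1.72833 mpy

1.72833 mpy


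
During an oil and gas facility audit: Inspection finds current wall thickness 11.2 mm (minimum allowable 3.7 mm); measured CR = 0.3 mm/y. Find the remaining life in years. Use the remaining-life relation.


Apply the remaining-life relation: RL = (t_current − t_min) / CR
RL = (11.2 − 3.7) / 0.3 = 7.5 / 0.3 = 25.0 years

25.0 years


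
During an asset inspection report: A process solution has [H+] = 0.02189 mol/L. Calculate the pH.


pH = −log10[H+]
pH = −log10(0.02189) = 1.66

1.66


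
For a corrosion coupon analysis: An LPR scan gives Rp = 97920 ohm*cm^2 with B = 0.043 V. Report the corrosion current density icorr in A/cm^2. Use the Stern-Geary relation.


Apply the Stern-Geary relation: icorr = B / Rp
icorr = 0.043 / 97920 = 4.391×10^-7 A/cm^2

4.391×10^-7 A/cm^2


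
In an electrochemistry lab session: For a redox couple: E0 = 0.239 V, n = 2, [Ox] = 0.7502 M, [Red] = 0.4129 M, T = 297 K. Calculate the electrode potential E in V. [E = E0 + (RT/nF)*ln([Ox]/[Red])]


Apply the Nernst equation: E = E0 + (RT/nF)*ln([Ox]/[Red])
Step 1: RT/nF = 8.314*297/(2*96485) = 0.01279607 V
Step 2: [Ox]/[Red] = 0.7502/0.4129 = 1.816905
Step 3: ln(1.816905) = 0.597135
Step 4: correction = 0.01279607 * 0.597135 = 0.0076 V
E = 0.239 + 0.0076 = 0.2466 V

0.2466 V


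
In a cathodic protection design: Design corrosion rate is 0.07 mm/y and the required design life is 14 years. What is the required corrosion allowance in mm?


Corrosion allowance = CR × design life
CA = 0.07 * 14 = 0.98 mm

0.98 mm


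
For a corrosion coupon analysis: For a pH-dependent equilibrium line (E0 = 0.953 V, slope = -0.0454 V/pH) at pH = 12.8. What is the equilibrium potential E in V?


Apply the Pourbaix line equation: E = E0 + slope*pH
E = 0.953 + (-0.0454)*12.8 = 0.953 + (-0.58112) = 0.37188 V
Rounded to 3 decimal places: E = 0.372 V

0.372 V


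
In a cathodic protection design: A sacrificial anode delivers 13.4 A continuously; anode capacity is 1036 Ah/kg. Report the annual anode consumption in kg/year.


Annual consumption = current * hours per year / capacity
Rate = 13.4 * 8760 / 1036 = 113.3 kg/year

113.3 kg/year


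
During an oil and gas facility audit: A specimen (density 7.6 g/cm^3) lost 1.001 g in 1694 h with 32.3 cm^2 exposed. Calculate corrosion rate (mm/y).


Apply the mm/y weight-loss relation: CR = 87600 * W / (D * A * T)
Numerator: 87600 * 1.001 = 87687.6
Denominator: 7.6 * 32.3 * 1694 = 415843.12
CR = 87687.6 / 415843.12 = 0.210867 mm/y

0.210867 mm/y


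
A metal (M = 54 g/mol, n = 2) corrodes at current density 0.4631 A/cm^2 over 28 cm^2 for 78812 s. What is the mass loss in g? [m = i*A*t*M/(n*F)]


Apply Faraday's law: m = i*A*t*M / (n*F)
Total charge passed Q = i*A*t = 0.4631*28*78812 = 1021939.4416 C
m = Q*M/(n*F) = 1021939.4416*54/(2*96485) = 285.9757 g

285.9757 g


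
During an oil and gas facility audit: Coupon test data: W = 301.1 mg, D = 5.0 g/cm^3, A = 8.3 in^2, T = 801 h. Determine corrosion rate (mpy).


Apply the mpy weight-loss relation: CR = 534 * W / (D * A * T)
Numerator: 534 * 301.1 = 160787.4
Denominator: 5.0 * 8.3 * 801 = 33241.5
CR = 160787.4 / 33241.5 = 4.8369 mpy

4.8369 mpy


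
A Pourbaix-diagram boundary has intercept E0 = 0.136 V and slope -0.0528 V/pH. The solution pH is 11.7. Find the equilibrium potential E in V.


Apply the Pourbaix line equation: E = E0 + slope*pH
E = 0.136 + (-0.0528)*11.7 = 0.136 + (-0.61776) = -0.48176 V
Rounded to 4 decimal places: E = -0.4818 V

-0.4818 V


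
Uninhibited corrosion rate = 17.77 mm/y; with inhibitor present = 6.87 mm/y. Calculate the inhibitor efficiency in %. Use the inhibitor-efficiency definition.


Apply the inhibitor-efficiency definition: IE = (CR_blank − CR_inh)/CR_blank × 100
IE = (17.77 − 6.87) / 17.77 × 100
IE = 10.9 / 17.77 × 100 = 61.3 %

61.3 %


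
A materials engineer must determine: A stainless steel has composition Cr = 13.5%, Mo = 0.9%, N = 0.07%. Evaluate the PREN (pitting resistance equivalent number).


Apply the PREN formula: PREN = Cr + 3.3*Mo + 16*N
PREN = 13.5 + 3.3*0.9 + 16*0.07
PREN = 13.5 + 2.97 + 1.12 = 17.59

17.59


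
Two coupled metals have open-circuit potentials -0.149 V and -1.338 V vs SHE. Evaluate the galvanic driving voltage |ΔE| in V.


Driving voltage is the absolute potential difference.
|ΔE| = |-0.149 − (-1.338)| = 1.189 V

1.189 V


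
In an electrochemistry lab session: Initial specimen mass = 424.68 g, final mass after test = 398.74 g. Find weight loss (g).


Weight loss = initial − final
WL = 424.68 − 398.74 = 25.94 g

25.94 g


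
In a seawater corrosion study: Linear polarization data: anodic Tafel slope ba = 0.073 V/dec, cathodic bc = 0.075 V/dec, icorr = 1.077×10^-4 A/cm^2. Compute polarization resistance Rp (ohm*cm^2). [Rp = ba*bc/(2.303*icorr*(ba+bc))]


Apply the Stern-Geary equation: Rp = ba*bc / (2.303*icorr*(ba+bc))
ba*bc = 0.073*0.075 = 0.005475
ba+bc = 0.148; 2.303*icorr*(ba+bc) = 2.303*1.077×10^-4*0.148 = 3.6708899×10^-5
Rp = 0.005475 / 3.6708899×10^-5 = 149.15 ohm*cm^2

149.15 ohm*cm^2


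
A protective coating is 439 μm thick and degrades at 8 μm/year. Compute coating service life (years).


Service life = thickness / degradation rate
Life = 439 / 8 = 54.9 years

54.9 years


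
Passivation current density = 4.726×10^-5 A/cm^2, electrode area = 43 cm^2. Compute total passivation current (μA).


I = i_pass * A, then convert A → μA (×10^6)
I = 4.726×10^-5 * 43 * 10^6 = 2032.18 μA

2032.18 μA


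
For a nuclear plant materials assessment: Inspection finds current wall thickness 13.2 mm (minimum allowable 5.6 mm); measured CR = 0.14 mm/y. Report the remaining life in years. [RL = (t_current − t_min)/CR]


Apply the remaining-life relation: RL = (t_current − t_min) / CR
RL = (13.2 − 5.6) / 0.14 = 7.6 / 0.14 = 54.3 years

54.3 years


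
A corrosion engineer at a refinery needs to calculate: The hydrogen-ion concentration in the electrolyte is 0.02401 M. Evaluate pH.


pH = −log10[H+]
pH = −log10(0.02401) = 1.62

1.62


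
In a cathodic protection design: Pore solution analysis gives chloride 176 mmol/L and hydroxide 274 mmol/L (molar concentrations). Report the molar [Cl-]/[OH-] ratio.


Threshold parameter = [Cl-] / [OH-] (molar basis; both in mmol/L, so units cancel)
Ratio = 176 / 274 = 0.64

0.64


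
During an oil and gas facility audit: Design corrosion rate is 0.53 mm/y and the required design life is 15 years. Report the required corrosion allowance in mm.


Corrosion allowance = CR × design life
CA = 0.53 * 15 = 7.95 mm

7.95 mm


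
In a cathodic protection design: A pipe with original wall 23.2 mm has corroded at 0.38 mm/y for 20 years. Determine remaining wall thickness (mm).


Remaining wall = original − CR × time
t = 23.2 − 0.38*20 = 23.2 − 7.6 = 15.6 mm

15.6 mm


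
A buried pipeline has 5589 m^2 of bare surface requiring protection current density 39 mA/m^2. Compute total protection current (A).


I = area * current density, then convert mA → A (÷1000)
I = 5589 * 39 / 1000 = 217.97 A

217.97 A


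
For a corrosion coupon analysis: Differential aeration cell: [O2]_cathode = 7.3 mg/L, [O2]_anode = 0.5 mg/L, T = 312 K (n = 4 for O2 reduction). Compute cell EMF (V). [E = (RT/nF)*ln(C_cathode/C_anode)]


Apply the Nernst concentration-cell relation: E = (RT/nF)*ln(C_cathode/C_anode)
RT/nF = 8.314*312/(4*96485) = 0.00672117 V
ln(7.3/0.5) = 2.68102
E = 0.00672117 * 2.68102 = 0.01802 V

0.01802 V


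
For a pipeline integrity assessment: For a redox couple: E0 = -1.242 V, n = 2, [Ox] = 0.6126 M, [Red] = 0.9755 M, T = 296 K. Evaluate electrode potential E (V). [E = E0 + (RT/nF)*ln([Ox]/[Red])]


Apply the Nernst equation: E = E0 + (RT/nF)*ln([Ox]/[Red])
Step 1: RT/nF = 8.314*296/(2*96485) = 0.01275299 V
Step 2: [Ox]/[Red] = 0.6126/0.9755 = 0.627986
Step 3: ln(0.627986) = -0.465237
Step 4: correction = 0.01275299 * -0.465237 = -0.0059 V
E = -1.242 + -0.0059 = -1.2479 V

-1.2479 V


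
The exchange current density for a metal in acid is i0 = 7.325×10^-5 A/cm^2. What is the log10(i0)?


i0 = 7.325×10^-5 A/cm^2
log10(i0) = -4.135

-4.135


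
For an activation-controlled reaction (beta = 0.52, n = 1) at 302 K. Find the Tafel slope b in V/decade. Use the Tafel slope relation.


Apply the Tafel slope relation: b = 2.303*R*T/(beta*n*F)
Numerator: 2.303 * 8.314 * 302 = 5782.44
Denominator: 0.52 * 1 * 96485 = 50172.2
b = 5782.44 / 50172.2 = 0.1153 V/decade

0.1153 V/decade


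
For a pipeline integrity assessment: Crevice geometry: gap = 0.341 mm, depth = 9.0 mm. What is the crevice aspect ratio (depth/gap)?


Aspect ratio = depth / gap
Ratio = 9.0 / 0.341 = 26.4

26.4


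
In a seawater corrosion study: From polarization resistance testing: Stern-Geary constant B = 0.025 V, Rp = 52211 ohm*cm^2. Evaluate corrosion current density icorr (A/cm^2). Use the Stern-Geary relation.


Apply the Stern-Geary relation: icorr = B / Rp
icorr = 0.025 / 52211 = 4.788×10^-7 A/cm^2

4.788×10^-7 A/cm^2


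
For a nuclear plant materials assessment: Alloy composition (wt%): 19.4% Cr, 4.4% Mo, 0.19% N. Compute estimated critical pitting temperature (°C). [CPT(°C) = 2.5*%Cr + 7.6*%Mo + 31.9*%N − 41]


Apply the ASTM G48 empirical CPT estimate: CPT(°C) = 2.5*%Cr + 7.6*%Mo + 31.9*%N − 41
2.5*19.4 = 48.5; 7.6*4.4 = 33.44; 31.9*0.19 = 6.061
CPT = 48.5 + 33.44 + 6.061 − 41 = 47.001 °C
Rounded to 0.1 °C: CPT ≈ 47.0 °C

47.0 °C


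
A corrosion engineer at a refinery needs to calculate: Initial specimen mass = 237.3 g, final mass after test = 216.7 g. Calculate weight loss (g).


Weight loss = initial − final
WL = 237.3 − 216.7 = 20.6 g

20.6 g


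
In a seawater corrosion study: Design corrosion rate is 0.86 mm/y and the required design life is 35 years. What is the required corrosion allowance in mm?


Corrosion allowance = CR × design life
CA = 0.86 * 35 = 30.1 mm

30.1 mm


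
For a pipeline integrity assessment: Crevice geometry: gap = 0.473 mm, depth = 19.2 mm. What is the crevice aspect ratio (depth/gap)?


Aspect ratio = depth / gap
Ratio = 19.2 / 0.473 = 40.6

40.6


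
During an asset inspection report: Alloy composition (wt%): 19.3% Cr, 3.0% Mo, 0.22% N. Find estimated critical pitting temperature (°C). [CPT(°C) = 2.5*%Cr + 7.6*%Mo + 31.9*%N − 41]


Apply the ASTM G48 empirical CPT estimate: CPT(°C) = 2.5*%Cr + 7.6*%Mo + 31.9*%N − 41
2.5*19.3 = 48.25; 7.6*3.0 = 22.8; 31.9*0.22 = 7.018
CPT = 48.25 + 22.8 + 7.018 − 41 = 37.068 °C
Rounded to 0.1 °C: CPT ≈ 37.1 °C

37.1 °C


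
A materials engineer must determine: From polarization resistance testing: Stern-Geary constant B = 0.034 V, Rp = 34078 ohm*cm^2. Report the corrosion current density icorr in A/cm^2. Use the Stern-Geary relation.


Apply the Stern-Geary relation: icorr = B / Rp
icorr = 0.034 / 34078 = 9.977×10^-7 A/cm^2

9.977×10^-7 A/cm^2


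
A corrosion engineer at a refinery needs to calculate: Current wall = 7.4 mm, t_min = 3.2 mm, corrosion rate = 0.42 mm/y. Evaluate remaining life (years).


Apply the remaining-life relation: RL = (t_current − t_min) / CR
RL = (7.4 − 3.2) / 0.42 = 4.2 / 0.42 = 10.0 years

10.0 years


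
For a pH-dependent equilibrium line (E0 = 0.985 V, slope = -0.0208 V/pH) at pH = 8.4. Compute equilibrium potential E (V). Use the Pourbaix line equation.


Apply the Pourbaix line equation: E = E0 + slope*pH
E = 0.985 + (-0.0208)*8.4 = 0.985 + (-0.17472) = 0.81028 V
Rounded to 4 decimal places: E = 0.8103 V

0.8103 V


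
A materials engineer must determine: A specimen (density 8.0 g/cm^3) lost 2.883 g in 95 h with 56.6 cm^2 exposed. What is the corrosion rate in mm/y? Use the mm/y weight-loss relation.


Apply the mm/y weight-loss relation: CR = 87600 * W / (D * A * T)
Numerator: 87600 * 2.883 = 252550.8
Denominator: 8.0 * 56.6 * 95 = 43016.0
CR = 252550.8 / 43016.0 = 5.87109 mm/y

5.87109 mm/y


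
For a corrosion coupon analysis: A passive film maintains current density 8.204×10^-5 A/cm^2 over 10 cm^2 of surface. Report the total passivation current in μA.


I = i_pass * A, then convert A → μA (×10^6)
I = 8.204×10^-5 * 10 * 10^6 = 820.4 μA

820.4 μA


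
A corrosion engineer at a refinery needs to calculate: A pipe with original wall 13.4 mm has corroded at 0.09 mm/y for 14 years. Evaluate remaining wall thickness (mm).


Remaining wall = original − CR × time
t = 13.4 − 0.09*14 = 13.4 − 1.26 = 12.14 mm

12.14 mm


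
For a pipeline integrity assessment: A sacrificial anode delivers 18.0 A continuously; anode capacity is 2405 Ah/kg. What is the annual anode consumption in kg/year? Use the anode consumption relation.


Annual consumption = current * hours per year / capacity
Rate = 18.0 * 8760 / 2405 = 65.6 kg/year

65.6 kg/year


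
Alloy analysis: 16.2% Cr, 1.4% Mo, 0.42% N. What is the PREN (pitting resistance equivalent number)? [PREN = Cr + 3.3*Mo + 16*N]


Apply the PREN formula: PREN = Cr + 3.3*Mo + 16*N
PREN = 16.2 + 3.3*1.4 + 16*0.42
PREN = 16.2 + 4.62 + 6.72 = 27.54

27.54


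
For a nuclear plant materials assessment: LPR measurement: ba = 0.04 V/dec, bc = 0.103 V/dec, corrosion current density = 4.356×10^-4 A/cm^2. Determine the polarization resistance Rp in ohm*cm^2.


Apply the Stern-Geary equation: Rp = ba*bc / (2.303*icorr*(ba+bc))
ba*bc = 0.04*0.103 = 0.00412
ba+bc = 0.143; 2.303*icorr*(ba+bc) = 2.303*4.356×10^-4*0.143 = 1.4345571×10^-4
Rp = 0.00412 / 1.4345571×10^-4 = 28.72 ohm*cm^2

28.72 ohm*cm^2


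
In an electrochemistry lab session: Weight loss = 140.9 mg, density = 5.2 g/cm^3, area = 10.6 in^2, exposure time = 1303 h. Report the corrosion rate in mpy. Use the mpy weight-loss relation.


Apply the mpy weight-loss relation: CR = 534 * W / (D * A * T)
Numerator: 534 * 140.9 = 75240.6
Denominator: 5.2 * 10.6 * 1303 = 71821.36
CR = 75240.6 / 71821.36 = 1.0476 mpy

1.0476 mpy


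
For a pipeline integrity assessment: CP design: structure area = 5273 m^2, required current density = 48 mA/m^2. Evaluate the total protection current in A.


I = area * current density, then convert mA → A (÷1000)
I = 5273 * 48 / 1000 = 253.1 A

253.1 A


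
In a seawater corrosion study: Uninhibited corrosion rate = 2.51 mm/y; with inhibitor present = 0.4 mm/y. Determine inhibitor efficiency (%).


Apply the inhibitor-efficiency definition: IE = (CR_blank − CR_inh)/CR_blank × 100
IE = (2.51 − 0.4) / 2.51 × 100
IE = 2.11 / 2.51 × 100 = 84.1 %

84.1 %


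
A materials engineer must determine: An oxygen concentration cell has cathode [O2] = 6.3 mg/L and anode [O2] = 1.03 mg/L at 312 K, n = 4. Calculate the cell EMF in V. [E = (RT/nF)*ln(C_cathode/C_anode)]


Apply the Nernst concentration-cell relation: E = (RT/nF)*ln(C_cathode/C_anode)
RT/nF = 8.314*312/(4*96485) = 0.00672117 V
ln(6.3/1.03) = 1.81099
E = 0.00672117 * 1.81099 = 0.01217 V

0.01217 V


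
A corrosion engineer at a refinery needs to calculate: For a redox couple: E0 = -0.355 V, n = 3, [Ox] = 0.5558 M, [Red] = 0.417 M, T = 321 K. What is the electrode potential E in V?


Apply the Nernst equation: E = E0 + (RT/nF)*ln([Ox]/[Red])
Step 1: RT/nF = 8.314*321/(3*96485) = 0.00922007 V
Step 2: [Ox]/[Red] = 0.5558/0.417 = 1.332854
Step 3: ln(1.332854) = 0.287323
Step 4: correction = 0.00922007 * 0.287323 = 0.003 V
E = -0.355 + 0.003 = -0.352 V

-0.352 V


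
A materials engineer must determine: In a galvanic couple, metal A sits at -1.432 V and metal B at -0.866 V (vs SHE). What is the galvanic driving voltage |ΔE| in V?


Driving voltage is the absolute potential difference.
|ΔE| = |-1.432 − (-0.866)| = 0.566 V

0.566 V


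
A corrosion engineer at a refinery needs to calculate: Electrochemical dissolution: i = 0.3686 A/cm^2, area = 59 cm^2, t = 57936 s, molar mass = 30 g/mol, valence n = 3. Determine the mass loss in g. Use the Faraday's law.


Apply Faraday's law: m = i*A*t*M / (n*F)
Total charge passed Q = i*A*t = 0.3686*59*57936 = 1259957.3664 C
m = Q*M/(n*F) = 1259957.3664*30/(3*96485) = 130.5858 g

130.5858 g


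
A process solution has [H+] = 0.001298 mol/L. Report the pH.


pH = −log10[H+]
pH = −log10(0.001298) = 2.89

2.89


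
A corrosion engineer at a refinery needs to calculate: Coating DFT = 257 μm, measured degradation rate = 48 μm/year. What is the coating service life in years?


Service life = thickness / degradation rate
Life = 257 / 48 = 5.4 years

5.4 years


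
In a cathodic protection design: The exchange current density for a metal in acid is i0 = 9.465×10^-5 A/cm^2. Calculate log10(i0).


i0 = 9.465×10^-5 A/cm^2
log10(i0) = -4.024

-4.024


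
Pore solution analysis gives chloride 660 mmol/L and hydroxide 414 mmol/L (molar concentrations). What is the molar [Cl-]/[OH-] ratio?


Threshold parameter = [Cl-] / [OH-] (molar basis; both in mmol/L, so units cancel)
Ratio = 660 / 414 = 1.59

1.59


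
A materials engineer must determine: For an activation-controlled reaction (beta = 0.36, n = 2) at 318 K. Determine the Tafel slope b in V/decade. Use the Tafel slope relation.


Apply the Tafel slope relation: b = 2.303*R*T/(beta*n*F)
Numerator: 2.303 * 8.314 * 318 = 6088.79
Denominator: 0.36 * 2 * 96485 = 69469.2
b = 6088.79 / 69469.2 = 0.088 V/decade

0.088 V/decade


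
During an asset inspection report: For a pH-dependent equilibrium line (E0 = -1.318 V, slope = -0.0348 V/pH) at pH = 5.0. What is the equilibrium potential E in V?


Apply the Pourbaix line equation: E = E0 + slope*pH
E = -1.318 + (-0.0348)*5.0 = -1.318 + (-0.174) = -1.492 V
Rounded to 4 decimal places: E = -1.4920 V

-1.4920 V


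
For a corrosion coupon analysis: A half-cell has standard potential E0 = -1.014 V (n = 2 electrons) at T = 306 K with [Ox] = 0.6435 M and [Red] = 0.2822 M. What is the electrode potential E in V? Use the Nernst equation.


Apply the Nernst equation: E = E0 + (RT/nF)*ln([Ox]/[Red])
Step 1: RT/nF = 8.314*306/(2*96485) = 0.01318383 V
Step 2: [Ox]/[Red] = 0.6435/0.2822 = 2.280298
Step 3: ln(2.280298) = 0.824306
Step 4: correction = 0.01318383 * 0.824306 = 0.0109 V
E = -1.014 + 0.0109 = -1.0031 V

-1.0031 V


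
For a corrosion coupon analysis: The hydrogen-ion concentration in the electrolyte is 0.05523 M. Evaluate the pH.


pH = −log10[H+]
pH = −log10(0.05523) = 1.26

1.26


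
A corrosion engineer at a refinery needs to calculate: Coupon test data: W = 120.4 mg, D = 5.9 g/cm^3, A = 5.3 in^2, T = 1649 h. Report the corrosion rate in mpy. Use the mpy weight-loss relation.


Apply the mpy weight-loss relation: CR = 534 * W / (D * A * T)
Numerator: 534 * 120.4 = 64293.6
Denominator: 5.9 * 5.3 * 1649 = 51564.23
CR = 64293.6 / 51564.23 = 1.24686 mpy

1.24686 mpy


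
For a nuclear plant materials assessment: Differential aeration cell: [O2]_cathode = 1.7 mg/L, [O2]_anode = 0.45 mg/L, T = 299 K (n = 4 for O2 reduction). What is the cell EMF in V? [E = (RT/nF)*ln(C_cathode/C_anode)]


Apply the Nernst concentration-cell relation: E = (RT/nF)*ln(C_cathode/C_anode)
RT/nF = 8.314*299/(4*96485) = 0.00644112 V
ln(1.7/0.45) = 1.32914
E = 0.00644112 * 1.32914 = 0.00856 V

0.00856 V


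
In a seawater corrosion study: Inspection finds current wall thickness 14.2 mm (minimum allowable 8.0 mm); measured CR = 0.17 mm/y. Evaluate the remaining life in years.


Apply the remaining-life relation: RL = (t_current − t_min) / CR
RL = (14.2 − 8.0) / 0.17 = 6.2 / 0.17 = 36.5 years

36.5 years


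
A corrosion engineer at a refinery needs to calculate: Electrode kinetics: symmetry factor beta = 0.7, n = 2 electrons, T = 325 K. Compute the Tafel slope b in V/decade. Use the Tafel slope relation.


Apply the Tafel slope relation: b = 2.303*R*T/(beta*n*F)
Numerator: 2.303 * 8.314 * 325 = 6222.82
Denominator: 0.7 * 2 * 96485 = 135079.0
b = 6222.82 / 135079.0 = 0.0461 V/decade

0.0461 V/decade


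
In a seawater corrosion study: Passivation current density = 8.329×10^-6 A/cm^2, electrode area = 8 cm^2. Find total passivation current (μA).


I = i_pass * A, then convert A → μA (×10^6)
I = 8.329×10^-6 * 8 * 10^6 = 66.63 μA

66.63 μA


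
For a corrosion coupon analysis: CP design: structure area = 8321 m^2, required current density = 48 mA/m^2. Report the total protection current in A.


I = area * current density, then convert mA → A (÷1000)
I = 8321 * 48 / 1000 = 399.41 A

399.41 A


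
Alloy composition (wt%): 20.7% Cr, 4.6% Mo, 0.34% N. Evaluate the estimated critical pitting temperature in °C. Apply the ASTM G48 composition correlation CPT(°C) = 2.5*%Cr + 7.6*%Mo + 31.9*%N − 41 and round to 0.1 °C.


Apply the ASTM G48 empirical CPT estimate: CPT(°C) = 2.5*%Cr + 7.6*%Mo + 31.9*%N − 41
2.5*20.7 = 51.75; 7.6*4.6 = 34.96; 31.9*0.34 = 10.846
CPT = 51.75 + 34.96 + 10.846 − 41 = 56.556 °C
Rounded to 0.1 °C: CPT ≈ 56.6 °C

56.6 °C


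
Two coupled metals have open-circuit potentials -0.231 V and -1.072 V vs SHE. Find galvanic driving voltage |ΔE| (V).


Driving voltage is the absolute potential difference.
|ΔE| = |-0.231 − (-1.072)| = 0.841 V

0.841 V


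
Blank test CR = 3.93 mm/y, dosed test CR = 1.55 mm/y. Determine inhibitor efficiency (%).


Apply the inhibitor-efficiency definition: IE = (CR_blank − CR_inh)/CR_blank × 100
IE = (3.93 − 1.55) / 3.93 × 100
IE = 2.38 / 3.93 × 100 = 60.6 %

60.6 %


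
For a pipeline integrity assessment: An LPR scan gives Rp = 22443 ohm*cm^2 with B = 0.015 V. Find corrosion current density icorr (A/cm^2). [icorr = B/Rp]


Apply the Stern-Geary relation: icorr = B / Rp
icorr = 0.015 / 22443 = 6.684×10^-7 A/cm^2

6.684×10^-7 A/cm^2


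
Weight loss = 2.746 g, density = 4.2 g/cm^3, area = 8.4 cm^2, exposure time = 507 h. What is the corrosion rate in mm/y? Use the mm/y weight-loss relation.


Apply the mm/y weight-loss relation: CR = 87600 * W / (D * A * T)
Numerator: 87600 * 2.746 = 240549.6
Denominator: 4.2 * 8.4 * 507 = 17886.96
CR = 240549.6 / 17886.96 = 13.44832 mm/y

13.44832 mm/y


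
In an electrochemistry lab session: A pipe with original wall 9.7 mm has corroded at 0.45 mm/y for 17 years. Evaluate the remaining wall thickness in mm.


Remaining wall = original − CR × time
t = 9.7 − 0.45*17 = 9.7 − 7.65 = 2.05 mm

2.05 mm


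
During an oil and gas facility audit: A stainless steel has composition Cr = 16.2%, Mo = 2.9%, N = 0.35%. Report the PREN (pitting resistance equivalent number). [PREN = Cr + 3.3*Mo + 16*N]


Apply the PREN formula: PREN = Cr + 3.3*Mo + 16*N
PREN = 16.2 + 3.3*2.9 + 16*0.35
PREN = 16.2 + 9.57 + 5.6 = 31.37

31.37


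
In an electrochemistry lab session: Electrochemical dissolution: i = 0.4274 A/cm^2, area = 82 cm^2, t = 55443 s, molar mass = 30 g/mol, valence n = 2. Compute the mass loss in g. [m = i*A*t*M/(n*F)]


Apply Faraday's law: m = i*A*t*M / (n*F)
Total charge passed Q = i*A*t = 0.4274*82*55443 = 1943099.7324 C
m = Q*M/(n*F) = 1943099.7324*30/(2*96485) = 302.083 g

302.083 g


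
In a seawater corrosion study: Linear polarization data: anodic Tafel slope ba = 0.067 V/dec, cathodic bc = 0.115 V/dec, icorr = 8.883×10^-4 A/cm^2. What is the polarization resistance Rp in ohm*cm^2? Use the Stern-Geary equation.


Apply the Stern-Geary equation: Rp = ba*bc / (2.303*icorr*(ba+bc))
ba*bc = 0.067*0.115 = 0.007705
ba+bc = 0.182; 2.303*icorr*(ba+bc) = 2.303*8.883×10^-4*0.182 = 3.7232739×10^-4
Rp = 0.007705 / 3.7232739×10^-4 = 20.7 ohm*cm^2

20.7 ohm*cm^2


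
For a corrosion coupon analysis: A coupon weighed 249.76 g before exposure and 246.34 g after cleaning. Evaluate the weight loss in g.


Weight loss = initial − final
WL = 249.76 − 246.34 = 3.42 g

3.42 g


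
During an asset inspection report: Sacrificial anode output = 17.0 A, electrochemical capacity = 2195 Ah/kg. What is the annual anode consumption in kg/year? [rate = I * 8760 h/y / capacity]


Annual consumption = current * hours per year / capacity
Rate = 17.0 * 8760 / 2195 = 67.8 kg/year

67.8 kg/year


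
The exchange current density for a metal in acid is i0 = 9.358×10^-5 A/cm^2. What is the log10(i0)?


i0 = 9.358×10^-5 A/cm^2
log10(i0) = -4.029

-4.029


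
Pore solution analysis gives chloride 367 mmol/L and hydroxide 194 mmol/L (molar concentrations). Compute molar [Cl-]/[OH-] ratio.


Threshold parameter = [Cl-] / [OH-] (molar basis; both in mmol/L, so units cancel)
Ratio = 367 / 194 = 1.89

1.89


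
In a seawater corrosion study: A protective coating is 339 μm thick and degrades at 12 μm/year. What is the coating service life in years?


Service life = thickness / degradation rate
Life = 339 / 12 = 28.3 years

28.3 years


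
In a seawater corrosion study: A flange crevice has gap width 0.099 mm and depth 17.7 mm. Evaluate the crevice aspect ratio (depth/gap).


Aspect ratio = depth / gap
Ratio = 17.7 / 0.099 = 178.8

178.8


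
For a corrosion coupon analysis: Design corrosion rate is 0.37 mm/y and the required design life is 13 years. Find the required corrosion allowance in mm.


Corrosion allowance = CR × design life
CA = 0.37 * 13 = 4.81 mm

4.81 mm


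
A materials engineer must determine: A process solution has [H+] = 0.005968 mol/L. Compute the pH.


pH = −log10[H+]
pH = −log10(0.005968) = 2.22

2.22


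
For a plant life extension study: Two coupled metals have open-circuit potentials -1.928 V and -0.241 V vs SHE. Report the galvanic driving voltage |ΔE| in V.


Driving voltage is the absolute potential difference.
|ΔE| = |-1.928 − (-0.241)| = 1.687 V

1.687 V


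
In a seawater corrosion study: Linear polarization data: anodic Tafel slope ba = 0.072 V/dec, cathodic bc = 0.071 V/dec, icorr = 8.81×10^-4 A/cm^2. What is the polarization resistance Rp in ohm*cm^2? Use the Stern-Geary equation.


Apply the Stern-Geary equation: Rp = ba*bc / (2.303*icorr*(ba+bc))
ba*bc = 0.072*0.071 = 0.005112
ba+bc = 0.143; 2.303*icorr*(ba+bc) = 2.303*8.81×10^-4*0.143 = 2.9013885×10^-4
Rp = 0.005112 / 2.9013885×10^-4 = 17.6 ohm*cm^2

17.6 ohm*cm^2


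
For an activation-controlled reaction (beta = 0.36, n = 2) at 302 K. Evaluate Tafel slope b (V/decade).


Apply the Tafel slope relation: b = 2.303*R*T/(beta*n*F)
Numerator: 2.303 * 8.314 * 302 = 5782.44
Denominator: 0.36 * 2 * 96485 = 69469.2
b = 5782.44 / 69469.2 = 0.083 V/decade

0.083 V/decade


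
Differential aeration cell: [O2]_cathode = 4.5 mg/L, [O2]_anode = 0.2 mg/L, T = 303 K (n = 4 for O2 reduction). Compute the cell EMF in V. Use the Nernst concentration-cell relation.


Apply the Nernst concentration-cell relation: E = (RT/nF)*ln(C_cathode/C_anode)
RT/nF = 8.314*303/(4*96485) = 0.00652729 V
ln(4.5/0.2) = 3.11352
E = 0.00652729 * 3.11352 = 0.02032 V

0.02032 V


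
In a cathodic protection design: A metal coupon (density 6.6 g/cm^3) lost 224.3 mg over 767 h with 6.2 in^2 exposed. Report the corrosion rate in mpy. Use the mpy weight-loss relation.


Apply the mpy weight-loss relation: CR = 534 * W / (D * A * T)
Numerator: 534 * 224.3 = 119776.2
Denominator: 6.6 * 6.2 * 767 = 31385.64
CR = 119776.2 / 31385.64 = 3.816 mpy

3.816 mpy


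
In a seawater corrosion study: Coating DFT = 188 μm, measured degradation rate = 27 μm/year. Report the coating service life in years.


Service life = thickness / degradation rate
Life = 188 / 27 = 7.0 years

7.0 years


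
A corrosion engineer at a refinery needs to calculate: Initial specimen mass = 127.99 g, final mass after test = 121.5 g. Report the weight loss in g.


Weight loss = initial − final
WL = 127.99 − 121.5 = 6.49 g

6.49 g


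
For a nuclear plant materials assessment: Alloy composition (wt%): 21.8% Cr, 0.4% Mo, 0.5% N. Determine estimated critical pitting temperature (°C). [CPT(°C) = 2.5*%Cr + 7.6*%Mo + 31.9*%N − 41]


Apply the ASTM G48 empirical CPT estimate: CPT(°C) = 2.5*%Cr + 7.6*%Mo + 31.9*%N − 41
2.5*21.8 = 54.5; 7.6*0.4 = 3.04; 31.9*0.5 = 15.95
CPT = 54.5 + 3.04 + 15.95 − 41 = 32.49 °C
Rounded to 0.1 °C: CPT ≈ 32.5 °C

32.5 °C


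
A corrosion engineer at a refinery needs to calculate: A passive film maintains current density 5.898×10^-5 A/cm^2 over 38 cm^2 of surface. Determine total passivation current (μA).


I = i_pass * A, then convert A → μA (×10^6)
I = 5.898×10^-5 * 38 * 10^6 = 2241.24 μA

2241.24 μA


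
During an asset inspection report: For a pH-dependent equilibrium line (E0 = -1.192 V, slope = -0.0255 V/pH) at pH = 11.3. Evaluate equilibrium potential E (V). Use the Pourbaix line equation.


Apply the Pourbaix line equation: E = E0 + slope*pH
E = -1.192 + (-0.0255)*11.3 = -1.192 + (-0.28815) = -1.48015 V
Rounded to 3 decimal places: E = -1.480 V

-1.480 V


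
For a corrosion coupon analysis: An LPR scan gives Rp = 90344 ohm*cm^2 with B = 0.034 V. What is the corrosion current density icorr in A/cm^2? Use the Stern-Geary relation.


Apply the Stern-Geary relation: icorr = B / Rp
icorr = 0.034 / 90344 = 3.763×10^-7 A/cm^2

3.763×10^-7 A/cm^2


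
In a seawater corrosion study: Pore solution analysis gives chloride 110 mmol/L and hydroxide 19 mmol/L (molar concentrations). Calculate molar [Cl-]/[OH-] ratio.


Threshold parameter = [Cl-] / [OH-] (molar basis; both in mmol/L, so units cancel)
Ratio = 110 / 19 = 5.79

5.79


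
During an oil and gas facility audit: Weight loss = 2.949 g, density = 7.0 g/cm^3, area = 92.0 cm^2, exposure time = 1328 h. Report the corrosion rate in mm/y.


Apply the mm/y weight-loss relation: CR = 87600 * W / (D * A * T)
Numerator: 87600 * 2.949 = 258332.4
Denominator: 7.0 * 92.0 * 1328 = 855232.0
CR = 258332.4 / 855232.0 = 0.302061 mm/y

0.302061 mm/y


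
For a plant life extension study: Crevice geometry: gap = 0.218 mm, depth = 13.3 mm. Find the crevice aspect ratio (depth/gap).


Aspect ratio = depth / gap
Ratio = 13.3 / 0.218 = 61.0

61.0


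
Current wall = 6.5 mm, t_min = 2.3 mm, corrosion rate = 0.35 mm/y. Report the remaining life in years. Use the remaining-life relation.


Apply the remaining-life relation: RL = (t_current − t_min) / CR
RL = (6.5 − 2.3) / 0.35 = 4.2 / 0.35 = 12.0 years

12.0 years


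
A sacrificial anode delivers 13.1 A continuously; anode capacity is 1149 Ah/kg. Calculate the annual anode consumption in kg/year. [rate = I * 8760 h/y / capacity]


Annual consumption = current * hours per year / capacity
Rate = 13.1 * 8760 / 1149 = 99.9 kg/year

99.9 kg/year


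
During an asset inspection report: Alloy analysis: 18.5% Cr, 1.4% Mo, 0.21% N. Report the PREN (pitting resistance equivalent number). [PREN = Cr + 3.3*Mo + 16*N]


Apply the PREN formula: PREN = Cr + 3.3*Mo + 16*N
PREN = 18.5 + 3.3*1.4 + 16*0.21
PREN = 18.5 + 4.62 + 3.36 = 26.48

26.48


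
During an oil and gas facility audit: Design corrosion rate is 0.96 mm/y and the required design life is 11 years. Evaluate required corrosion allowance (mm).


Corrosion allowance = CR × design life
CA = 0.96 * 11 = 10.56 mm

10.56 mm


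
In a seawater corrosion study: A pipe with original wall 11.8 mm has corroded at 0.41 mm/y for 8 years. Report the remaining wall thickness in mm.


Remaining wall = original − CR × time
t = 11.8 − 0.41*8 = 11.8 − 3.28 = 8.52 mm

8.52 mm


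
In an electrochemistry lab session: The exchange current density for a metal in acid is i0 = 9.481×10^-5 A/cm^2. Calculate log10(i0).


i0 = 9.481×10^-5 A/cm^2
log10(i0) = -4.023

-4.023


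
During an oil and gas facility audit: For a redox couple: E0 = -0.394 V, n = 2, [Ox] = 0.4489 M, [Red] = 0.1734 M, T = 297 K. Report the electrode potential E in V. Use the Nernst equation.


Apply the Nernst equation: E = E0 + (RT/nF)*ln([Ox]/[Red])
Step 1: RT/nF = 8.314*297/(2*96485) = 0.01279607 V
Step 2: [Ox]/[Red] = 0.4489/0.1734 = 2.588812
Step 3: ln(2.588812) = 0.951199
Step 4: correction = 0.01279607 * 0.951199 = 0.012 V
E = -0.394 + 0.012 = -0.382 V

-0.382 V


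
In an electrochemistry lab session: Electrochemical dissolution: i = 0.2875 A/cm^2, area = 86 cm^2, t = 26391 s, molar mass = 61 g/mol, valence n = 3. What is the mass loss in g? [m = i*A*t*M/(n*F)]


Apply Faraday's law: m = i*A*t*M / (n*F)
Total charge passed Q = i*A*t = 0.2875*86*26391 = 652517.475 C
m = Q*M/(n*F) = 652517.475*61/(3*96485) = 137.5121 g

137.5121 g


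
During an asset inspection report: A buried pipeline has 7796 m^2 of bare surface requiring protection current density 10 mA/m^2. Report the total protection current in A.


I = area * current density, then convert mA → A (÷1000)
I = 7796 * 10 / 1000 = 77.96 A

77.96 A


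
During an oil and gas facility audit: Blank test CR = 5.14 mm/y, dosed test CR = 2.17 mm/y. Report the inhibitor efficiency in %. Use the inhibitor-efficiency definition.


Apply the inhibitor-efficiency definition: IE = (CR_blank − CR_inh)/CR_blank × 100
IE = (5.14 − 2.17) / 5.14 × 100
IE = 2.97 / 5.14 × 100 = 57.8 %

57.8 %


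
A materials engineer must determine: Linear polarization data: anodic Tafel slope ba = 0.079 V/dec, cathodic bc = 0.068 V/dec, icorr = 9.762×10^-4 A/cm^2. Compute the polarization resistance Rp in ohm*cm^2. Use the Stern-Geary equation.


Apply the Stern-Geary equation: Rp = ba*bc / (2.303*icorr*(ba+bc))
ba*bc = 0.079*0.068 = 0.005372
ba+bc = 0.147; 2.303*icorr*(ba+bc) = 2.303*9.762×10^-4*0.147 = 3.3048372×10^-4
Rp = 0.005372 / 3.3048372×10^-4 = 16.25 ohm*cm^2

16.25 ohm*cm^2


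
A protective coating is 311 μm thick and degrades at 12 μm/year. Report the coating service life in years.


Service life = thickness / degradation rate
Life = 311 / 12 = 25.9 years

25.9 years


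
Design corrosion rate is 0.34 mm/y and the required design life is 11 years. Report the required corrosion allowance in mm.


Corrosion allowance = CR × design life
CA = 0.34 * 11 = 3.74 mm

3.74 mm


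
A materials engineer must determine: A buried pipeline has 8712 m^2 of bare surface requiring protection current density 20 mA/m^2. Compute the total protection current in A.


I = area * current density, then convert mA → A (÷1000)
I = 8712 * 20 / 1000 = 174.24 A

174.24 A


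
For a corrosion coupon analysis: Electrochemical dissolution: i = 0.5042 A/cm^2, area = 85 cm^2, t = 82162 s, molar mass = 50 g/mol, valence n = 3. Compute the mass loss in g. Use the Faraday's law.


Apply Faraday's law: m = i*A*t*M / (n*F)
Total charge passed Q = i*A*t = 0.5042*85*82162 = 3521216.834 C
m = Q*M/(n*F) = 3521216.834*50/(3*96485) = 608.249 g

608.249 g


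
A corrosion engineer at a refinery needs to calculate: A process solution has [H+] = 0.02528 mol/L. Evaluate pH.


pH = −log10[H+]
pH = −log10(0.02528) = 1.6

1.6


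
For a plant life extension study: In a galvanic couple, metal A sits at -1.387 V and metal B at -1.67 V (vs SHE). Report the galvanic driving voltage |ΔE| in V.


Driving voltage is the absolute potential difference.
|ΔE| = |-1.387 − (-1.67)| = 0.283 V

0.283 V


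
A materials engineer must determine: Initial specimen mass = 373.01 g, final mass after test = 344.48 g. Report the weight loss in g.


Weight loss = initial − final
WL = 373.01 − 344.48 = 28.53 g

28.53 g


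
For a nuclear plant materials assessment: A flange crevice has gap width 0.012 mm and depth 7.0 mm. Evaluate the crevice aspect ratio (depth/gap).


Aspect ratio = depth / gap
Ratio = 7.0 / 0.012 = 583.3

583.3


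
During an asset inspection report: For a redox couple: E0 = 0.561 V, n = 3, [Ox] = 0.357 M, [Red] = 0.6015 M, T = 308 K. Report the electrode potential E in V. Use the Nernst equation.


Apply the Nernst equation: E = E0 + (RT/nF)*ln([Ox]/[Red])
Step 1: RT/nF = 8.314*308/(3*96485) = 0.00884667 V
Step 2: [Ox]/[Red] = 0.357/0.6015 = 0.593516
Step 3: ln(0.593516) = -0.521691
Step 4: correction = 0.00884667 * -0.521691 = -0.005 V
E = 0.561 + -0.005 = 0.556 V

0.556 V


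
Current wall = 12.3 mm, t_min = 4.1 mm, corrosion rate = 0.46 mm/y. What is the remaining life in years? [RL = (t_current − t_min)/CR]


Apply the remaining-life relation: RL = (t_current − t_min) / CR
RL = (12.3 − 4.1) / 0.46 = 8.2 / 0.46 = 17.8 years

17.8 years


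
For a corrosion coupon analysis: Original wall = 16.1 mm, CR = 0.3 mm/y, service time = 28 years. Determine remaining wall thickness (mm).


Remaining wall = original − CR × time
t = 16.1 − 0.3*28 = 16.1 − 8.4 = 7.7 mm

7.7 mm


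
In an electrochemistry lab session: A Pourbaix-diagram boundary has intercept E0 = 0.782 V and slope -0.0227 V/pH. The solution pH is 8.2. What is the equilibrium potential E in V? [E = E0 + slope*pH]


Apply the Pourbaix line equation: E = E0 + slope*pH
E = 0.782 + (-0.0227)*8.2 = 0.782 + (-0.18614) = 0.59586 V
Rounded to 4 decimal places: E = 0.5959 V

0.5959 V


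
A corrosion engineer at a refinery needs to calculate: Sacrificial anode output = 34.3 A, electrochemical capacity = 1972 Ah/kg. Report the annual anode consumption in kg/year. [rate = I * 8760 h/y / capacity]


Annual consumption = current * hours per year / capacity
Rate = 34.3 * 8760 / 1972 = 152.4 kg/year

152.4 kg/year


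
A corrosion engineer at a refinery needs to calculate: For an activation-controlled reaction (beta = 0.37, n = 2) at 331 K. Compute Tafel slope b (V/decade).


Apply the Tafel slope relation: b = 2.303*R*T/(beta*n*F)
Numerator: 2.303 * 8.314 * 331 = 6337.7
Denominator: 0.37 * 2 * 96485 = 71398.9
b = 6337.7 / 71398.9 = 0.0888 V/decade

0.0888 V/decade


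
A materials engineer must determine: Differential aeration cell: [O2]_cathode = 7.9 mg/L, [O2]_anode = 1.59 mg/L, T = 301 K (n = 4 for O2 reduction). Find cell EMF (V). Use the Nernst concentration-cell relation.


Apply the Nernst concentration-cell relation: E = (RT/nF)*ln(C_cathode/C_anode)
RT/nF = 8.314*301/(4*96485) = 0.0064842 V
ln(7.9/1.59) = 1.60313
E = 0.0064842 * 1.60313 = 0.0104 V

0.0104 V


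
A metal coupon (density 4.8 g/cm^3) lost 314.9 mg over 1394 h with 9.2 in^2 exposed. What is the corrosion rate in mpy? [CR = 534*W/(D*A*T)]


Apply the mpy weight-loss relation: CR = 534 * W / (D * A * T)
Numerator: 534 * 314.9 = 168156.6
Denominator: 4.8 * 9.2 * 1394 = 61559.04
CR = 168156.6 / 61559.04 = 2.73163 mpy

2.73163 mpy


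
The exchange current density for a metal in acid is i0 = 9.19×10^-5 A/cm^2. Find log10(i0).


i0 = 9.19×10^-5 A/cm^2
log10(i0) = -4.037

-4.037


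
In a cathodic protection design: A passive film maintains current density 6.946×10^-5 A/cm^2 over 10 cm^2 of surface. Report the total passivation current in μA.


I = i_pass * A, then convert A → μA (×10^6)
I = 6.946×10^-5 * 10 * 10^6 = 694.6 μA

694.6 μA


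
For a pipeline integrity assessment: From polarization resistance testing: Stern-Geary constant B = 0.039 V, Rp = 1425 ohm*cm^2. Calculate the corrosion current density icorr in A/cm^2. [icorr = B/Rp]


Apply the Stern-Geary relation: icorr = B / Rp
icorr = 0.039 / 1425 = 2.737×10^-5 A/cm^2

2.737×10^-5 A/cm^2
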